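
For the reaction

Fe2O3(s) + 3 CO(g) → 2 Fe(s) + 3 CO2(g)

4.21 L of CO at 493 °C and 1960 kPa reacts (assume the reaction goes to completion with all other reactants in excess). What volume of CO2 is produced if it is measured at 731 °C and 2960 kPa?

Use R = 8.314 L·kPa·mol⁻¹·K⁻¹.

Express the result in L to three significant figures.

3.65 L

n(CO) = PV/RT = (1960 × 4.21) / (8.314 × 766.15) = 1.295 mol
n(CO2) = (3/3) × 1.295 = 1.295 mol
V = nRT/P = 1.295 × 8.314 × 1004.15 / 2960 = 3.652 L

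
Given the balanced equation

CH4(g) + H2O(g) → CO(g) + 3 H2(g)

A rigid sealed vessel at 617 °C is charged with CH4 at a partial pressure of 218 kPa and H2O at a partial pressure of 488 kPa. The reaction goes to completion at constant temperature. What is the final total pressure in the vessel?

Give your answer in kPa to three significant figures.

1140 kPa

Because the vessel is rigid and T is held at 617 °C, work the stoichiometry in partial pressures (P_i = n_iRT/V).
P(H2O) required for 218 kPa of CH4 = (1/1) × 218 = 218.0 kPa; available 488 kPa, so CH4 is limiting.
P(H2O) remaining = 488 − (1/1) × 218 = 270.0 kPa
P(gaseous products) = (1+3)/1 × 218 = 872.0 kPa
P_total at 617 °C = 270.0 + 872.0 = 1142 kPa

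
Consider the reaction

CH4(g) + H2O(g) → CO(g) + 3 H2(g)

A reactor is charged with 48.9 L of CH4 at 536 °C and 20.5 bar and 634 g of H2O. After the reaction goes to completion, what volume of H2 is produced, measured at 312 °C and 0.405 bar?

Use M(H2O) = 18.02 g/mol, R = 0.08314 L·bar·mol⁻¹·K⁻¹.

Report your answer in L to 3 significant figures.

n(CH4) = PV/RT = (20.5 × 48.9) / (0.08314 × 809.15) = 14.90 mol
n(H2O) = 634 / 18.02 = 35.18 mol
For 14.90 mol CH4, stoichiometry requires (1/1) × 14.90 = 14.90 mol H2O; 35.18 mol is available, so CH4 is limiting.
n(H2) = (3/1) × 14.90 = 44.70 mol
V(H2) = nRT/P = 44.70 × 0.08314 × 585.15 / 0.405 = 5369 L

5370 L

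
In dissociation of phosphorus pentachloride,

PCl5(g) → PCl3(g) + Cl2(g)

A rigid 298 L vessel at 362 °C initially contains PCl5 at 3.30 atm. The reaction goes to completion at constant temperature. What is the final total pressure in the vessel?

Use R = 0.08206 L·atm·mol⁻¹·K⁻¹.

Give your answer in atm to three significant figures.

Since T and V are fixed, P_final/P_initial = n_final/n_initial = 2/1.
P_final = (2/1) × 3.30 = 6.600 atm

6.60 atm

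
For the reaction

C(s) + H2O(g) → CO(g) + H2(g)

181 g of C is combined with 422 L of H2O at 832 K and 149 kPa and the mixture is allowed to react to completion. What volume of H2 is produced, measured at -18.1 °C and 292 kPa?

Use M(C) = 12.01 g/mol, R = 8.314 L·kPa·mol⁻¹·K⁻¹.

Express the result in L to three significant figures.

66.0 L

n(C) = 181 / 12.01 = 15.07 mol
n(H2O) = PV/RT = (149 × 422) / (8.314 × 832) = 9.090 mol
For 15.07 mol C, stoichiometry requires (1/1) × 15.07 = 15.07 mol H2O; 9.090 mol is available, so H2O is limiting.
n(H2) = (1/1) × 9.090 = 9.090 mol
V(H2) = nRT/P = 9.090 × 8.314 × 255.05 / 292 = 66.01 L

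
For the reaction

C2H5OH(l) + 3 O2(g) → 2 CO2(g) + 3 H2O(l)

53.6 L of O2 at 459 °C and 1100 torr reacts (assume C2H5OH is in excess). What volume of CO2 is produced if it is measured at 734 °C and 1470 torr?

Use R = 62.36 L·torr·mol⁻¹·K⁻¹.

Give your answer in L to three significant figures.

36.8 L

n(O2) = PV/RT = (1100 × 53.6) / (62.36 × 732.15) = 1.291 mol
n(CO2) = (2/3) × 1.291 = 0.8607 mol
V = nRT/P = 0.8607 × 62.36 × 1007.15 / 1470 = 36.77 L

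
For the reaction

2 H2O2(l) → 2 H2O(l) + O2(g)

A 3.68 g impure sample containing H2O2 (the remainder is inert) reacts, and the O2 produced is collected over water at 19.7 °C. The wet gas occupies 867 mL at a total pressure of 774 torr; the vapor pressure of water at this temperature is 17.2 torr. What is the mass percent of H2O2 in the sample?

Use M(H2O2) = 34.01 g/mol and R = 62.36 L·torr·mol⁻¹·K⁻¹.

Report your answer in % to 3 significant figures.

66.4 %

P(O2) = 774 − 17.2 = 756.8 torr
n(O2) = PV/RT = (756.8 × 0.8670) / (62.36 × 292.85) = 0.03593 mol
n(H2O2) = (2/1) × 0.03593 = 0.07186 mol
m(H2O2) = 0.07186 × 34.01 = 2.444 g
%H2O2 = 2.444 / 3.68 × 100 = 66.41%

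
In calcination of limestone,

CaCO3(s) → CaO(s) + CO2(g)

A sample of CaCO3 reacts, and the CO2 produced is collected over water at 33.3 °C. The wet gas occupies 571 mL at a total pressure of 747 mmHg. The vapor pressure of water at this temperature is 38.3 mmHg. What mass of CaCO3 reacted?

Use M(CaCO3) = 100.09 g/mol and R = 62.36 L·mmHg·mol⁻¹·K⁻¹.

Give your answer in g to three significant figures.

2.12 g

P(CO2) = 747 − 38.3 = 708.7 mmHg
n(CO2) = PV/RT = (708.7 × 0.5710) / (62.36 × 306.45) = 0.02118 mol
n(CaCO3) = (1/1) × 0.02118 = 0.02118 mol
m(CaCO3) = 0.02118 × 100.09 = 2.120 g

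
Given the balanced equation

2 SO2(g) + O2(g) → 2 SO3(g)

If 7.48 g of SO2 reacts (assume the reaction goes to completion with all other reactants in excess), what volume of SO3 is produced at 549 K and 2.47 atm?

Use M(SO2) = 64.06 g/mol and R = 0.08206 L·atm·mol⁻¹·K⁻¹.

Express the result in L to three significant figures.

2.13 L

n(SO2) = 7.480 / 64.06 = 0.1168 mol
n(SO3) = (2/2) × 0.1168 = 0.1168 mol
V = nRT/P = 0.1168 × 0.08206 × 549 / 2.47 = 2.130 L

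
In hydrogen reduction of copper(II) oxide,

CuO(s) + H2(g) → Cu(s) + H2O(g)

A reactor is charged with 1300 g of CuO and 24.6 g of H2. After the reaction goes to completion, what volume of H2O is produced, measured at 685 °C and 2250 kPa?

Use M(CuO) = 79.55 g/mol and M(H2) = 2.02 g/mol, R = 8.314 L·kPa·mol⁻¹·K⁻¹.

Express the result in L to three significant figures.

n(CuO) = 1300 / 79.55 = 16.34 mol
n(H2) = 24.6 / 2.02 = 12.18 mol
For 16.34 mol CuO, stoichiometry requires (1/1) × 16.34 = 16.34 mol H2; 12.18 mol is available, so H2 is limiting.
n(H2O) = (1/1) × 12.18 = 12.18 mol
V(H2O) = nRT/P = 12.18 × 8.314 × 958.15 / 2250 = 43.12 L

43.1 L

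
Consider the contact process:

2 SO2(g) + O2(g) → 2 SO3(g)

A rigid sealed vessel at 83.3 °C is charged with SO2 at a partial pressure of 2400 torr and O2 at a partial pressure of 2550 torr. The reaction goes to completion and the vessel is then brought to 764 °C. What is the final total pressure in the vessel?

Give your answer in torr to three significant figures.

10900 torr

Because the vessel is rigid and T is held at 83.3 °C, work the stoichiometry in partial pressures (P_i = n_iRT/V).
P(O2) required for 2400 torr of SO2 = (1/2) × 2400 = 1200 torr; available 2550 torr, so SO2 is limiting.
P(O2) remaining = 2550 − (1/2) × 2400 = 1350 torr
P(gaseous products) = (2)/2 × 2400 = 2400 torr
P_total at 83.3 °C = 1350 + 2400 = 3750 torr
Scaling to 764 °C: P = 3750 × 1037.15/356.45 = 10910 torr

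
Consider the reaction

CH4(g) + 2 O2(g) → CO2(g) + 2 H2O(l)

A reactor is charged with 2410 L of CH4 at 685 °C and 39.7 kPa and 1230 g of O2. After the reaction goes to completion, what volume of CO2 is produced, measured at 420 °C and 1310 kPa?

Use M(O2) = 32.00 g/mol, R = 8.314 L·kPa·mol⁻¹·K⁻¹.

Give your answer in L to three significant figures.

n(CH4) = PV/RT = (39.7 × 2410) / (8.314 × 958.15) = 12.01 mol
n(O2) = 1230 / 32.00 = 38.44 mol
For 12.01 mol CH4, stoichiometry requires (2/1) × 12.01 = 24.02 mol O2; 38.44 mol is available, so CH4 is limiting.
n(CO2) = (1/1) × 12.01 = 12.01 mol
V(CO2) = nRT/P = 12.01 × 8.314 × 693.15 / 1310 = 52.83 L

52.8 L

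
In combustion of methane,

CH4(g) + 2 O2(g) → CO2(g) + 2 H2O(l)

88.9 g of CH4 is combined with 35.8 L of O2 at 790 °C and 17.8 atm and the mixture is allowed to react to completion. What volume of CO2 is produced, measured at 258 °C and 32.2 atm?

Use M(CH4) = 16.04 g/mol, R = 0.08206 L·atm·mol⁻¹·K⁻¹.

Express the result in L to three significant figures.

4.94 L

n(CH4) = 88.9 / 16.04 = 5.542 mol
n(O2) = PV/RT = (17.8 × 35.8) / (0.08206 × 1063.15) = 7.304 mol
For 5.542 mol CH4, stoichiometry requires (2/1) × 5.542 = 11.08 mol O2; 7.304 mol is available, so O2 is limiting.
n(CO2) = (1/2) × 7.304 = 3.652 mol
V(CO2) = nRT/P = 3.652 × 0.08206 × 531.15 / 32.2 = 4.943 L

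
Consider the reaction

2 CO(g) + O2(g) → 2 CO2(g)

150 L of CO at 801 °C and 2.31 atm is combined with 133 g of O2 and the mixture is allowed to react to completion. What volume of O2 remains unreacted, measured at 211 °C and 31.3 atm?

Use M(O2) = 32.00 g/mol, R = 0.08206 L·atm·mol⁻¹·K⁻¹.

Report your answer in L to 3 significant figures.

n(CO) = PV/RT = (2.31 × 150) / (0.08206 × 1074.15) = 3.931 mol
n(O2) = 133 / 32.00 = 4.156 mol
For 3.931 mol CO, stoichiometry requires (1/2) × 3.931 = 1.966 mol O2; 4.156 mol is available, so CO is limiting.
n(O2) consumed = (1/2) × 3.931 = 1.966 mol; remaining = 4.156 − 1.966 = 2.190 mol
V(O2) = nRT/P = 2.190 × 0.08206 × 484.15 / 31.3 = 2.780 L

2.78 L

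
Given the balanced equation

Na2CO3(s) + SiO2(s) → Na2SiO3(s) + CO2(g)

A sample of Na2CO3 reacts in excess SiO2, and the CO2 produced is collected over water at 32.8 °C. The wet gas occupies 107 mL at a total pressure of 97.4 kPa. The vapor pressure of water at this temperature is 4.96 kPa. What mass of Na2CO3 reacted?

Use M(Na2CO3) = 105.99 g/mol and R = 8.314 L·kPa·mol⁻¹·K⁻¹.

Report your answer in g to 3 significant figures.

P(CO2) = 97.4 − 4.96 = 92.44 kPa
n(CO2) = PV/RT = (92.44 × 0.1070) / (8.314 × 305.95) = 0.003889 mol
n(Na2CO3) = (1/1) × 0.003889 = 0.003889 mol
m(Na2CO3) = 0.003889 × 105.99 = 0.4122 g

0.412 g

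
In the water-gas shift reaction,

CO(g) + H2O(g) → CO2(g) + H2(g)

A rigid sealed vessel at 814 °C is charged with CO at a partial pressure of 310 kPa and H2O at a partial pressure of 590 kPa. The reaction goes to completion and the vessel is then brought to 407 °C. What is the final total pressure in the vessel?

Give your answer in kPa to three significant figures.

563 kPa

With V and T fixed, P_i ∝ n_i, so the mole ratios apply directly to partial pressures at 814 °C.
P(H2O) required for 310 kPa of CO = (1/1) × 310 = 310.0 kPa; available 590 kPa, so CO is limiting.
P(H2O) remaining = 590 − (1/1) × 310 = 280.0 kPa
P(gaseous products) = (1+1)/1 × 310 = 620.0 kPa
P_total at 814 °C = 280.0 + 620.0 = 900.0 kPa
Scaling to 407 °C: P = 900.0 × 680.15/1087.15 = 563.1 kPa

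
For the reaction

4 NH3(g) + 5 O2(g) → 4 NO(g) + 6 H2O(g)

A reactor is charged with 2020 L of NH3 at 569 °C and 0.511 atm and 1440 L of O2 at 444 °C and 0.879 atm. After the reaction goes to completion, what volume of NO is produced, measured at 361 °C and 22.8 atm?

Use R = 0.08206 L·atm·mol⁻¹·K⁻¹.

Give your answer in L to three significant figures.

n(NH3) = PV/RT = (0.511 × 2020) / (0.08206 × 842.15) = 14.94 mol
n(O2) = PV/RT = (0.879 × 1440) / (0.08206 × 717.15) = 21.51 mol
For 14.94 mol NH3, stoichiometry requires (5/4) × 14.94 = 18.68 mol O2; 21.51 mol is available, so NH3 is limiting.
n(NO) = (4/4) × 14.94 = 14.94 mol
V(NO) = nRT/P = 14.94 × 0.08206 × 634.15 / 22.8 = 34.10 L

34.1 L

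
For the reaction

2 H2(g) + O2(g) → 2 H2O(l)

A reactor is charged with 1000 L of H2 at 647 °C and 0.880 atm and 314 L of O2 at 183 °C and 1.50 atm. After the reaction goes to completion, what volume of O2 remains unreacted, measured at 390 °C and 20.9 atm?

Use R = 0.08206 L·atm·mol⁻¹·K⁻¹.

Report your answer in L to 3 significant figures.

n(H2) = PV/RT = (0.880 × 1000) / (0.08206 × 920.15) = 11.65 mol
n(O2) = PV/RT = (1.50 × 314) / (0.08206 × 456.15) = 12.58 mol
For 11.65 mol H2, stoichiometry requires (1/2) × 11.65 = 5.825 mol O2; 12.58 mol is available, so H2 is limiting.
n(O2) consumed = (1/2) × 11.65 = 5.825 mol; remaining = 12.58 − 5.825 = 6.755 mol
V(O2) = nRT/P = 6.755 × 0.08206 × 663.15 / 20.9 = 17.59 L

17.6 L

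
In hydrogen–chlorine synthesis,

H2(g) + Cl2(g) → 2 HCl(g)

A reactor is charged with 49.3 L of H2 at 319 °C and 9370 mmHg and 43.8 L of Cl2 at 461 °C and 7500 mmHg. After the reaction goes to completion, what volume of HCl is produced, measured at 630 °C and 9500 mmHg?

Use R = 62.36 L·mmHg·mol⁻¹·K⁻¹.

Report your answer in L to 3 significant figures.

85.1 L

n(H2) = PV/RT = (9370 × 49.3) / (62.36 × 592.15) = 12.51 mol
n(Cl2) = PV/RT = (7500 × 43.8) / (62.36 × 734.15) = 7.175 mol
For 12.51 mol H2, stoichiometry requires (1/1) × 12.51 = 12.51 mol Cl2; 7.175 mol is available, so Cl2 is limiting.
n(HCl) = (2/1) × 7.175 = 14.35 mol
V(HCl) = nRT/P = 14.35 × 62.36 × 903.15 / 9500 = 85.07 L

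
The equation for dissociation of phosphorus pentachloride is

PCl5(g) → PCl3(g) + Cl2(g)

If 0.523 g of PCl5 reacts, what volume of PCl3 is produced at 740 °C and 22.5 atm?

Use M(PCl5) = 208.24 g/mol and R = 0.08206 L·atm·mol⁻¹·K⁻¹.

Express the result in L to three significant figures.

0.00928 L

n(PCl5) = 0.5230 / 208.24 = 0.002512 mol
n(PCl3) = (1/1) × 0.002512 = 0.002512 mol
V = nRT/P = 0.002512 × 0.08206 × 1013.15 / 22.5 = 0.009282 L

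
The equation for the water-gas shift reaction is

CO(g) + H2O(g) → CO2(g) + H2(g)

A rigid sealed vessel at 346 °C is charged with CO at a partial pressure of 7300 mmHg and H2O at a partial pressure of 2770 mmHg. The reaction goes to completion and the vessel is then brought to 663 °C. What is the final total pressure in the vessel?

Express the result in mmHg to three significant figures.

15200 mmHg

At constant V, partial pressures at 346 °C are proportional to moles, so apply stoichiometry directly to pressures.
P(H2O) required for 7300 mmHg of CO = (1/1) × 7300 = 7300 mmHg; available 2770 mmHg, so H2O is limiting.
P(CO) remaining = 7300 − (1/1) × 2770 = 4530 mmHg
P(gaseous products) = (1+1)/1 × 2770 = 5540 mmHg
P_total at 346 °C = 4530 + 5540 = 10070 mmHg
Scaling to 663 °C: P = 10070 × 936.15/619.15 = 15230 mmHg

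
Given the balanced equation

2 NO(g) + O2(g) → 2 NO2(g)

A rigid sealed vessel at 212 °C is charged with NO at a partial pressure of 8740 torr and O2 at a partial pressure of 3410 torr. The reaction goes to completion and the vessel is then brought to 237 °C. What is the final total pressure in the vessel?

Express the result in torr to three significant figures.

Because the vessel is rigid and T is held at 212 °C, work the stoichiometry in partial pressures (P_i = n_iRT/V).
P(O2) required for 8740 torr of NO = (1/2) × 8740 = 4370 torr; available 3410 torr, so O2 is limiting.
P(NO) remaining = 8740 − (2/1) × 3410 = 1920 torr
P(gaseous products) = (2)/1 × 3410 = 6820 torr
P_total at 212 °C = 1920 + 6820 = 8740 torr
Scaling to 237 °C: P = 8740 × 510.15/485.15 = 9190 torr

9190 torr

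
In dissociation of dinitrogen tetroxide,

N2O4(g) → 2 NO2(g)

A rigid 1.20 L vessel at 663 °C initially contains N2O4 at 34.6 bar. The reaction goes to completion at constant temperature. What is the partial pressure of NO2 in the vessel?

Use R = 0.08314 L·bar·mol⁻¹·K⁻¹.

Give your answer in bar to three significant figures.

69.2 bar

n(N2O4)₀ = PV/RT = (34.6 × 1.20) / (0.08314 × 936.15) = 0.5335 mol
n(NO2) = (2/1) × 0.5335 = 1.067 mol
P(NO2) = nRT/V = 1.067 × 0.08314 × 936.15 / 1.20 = 69.21 bar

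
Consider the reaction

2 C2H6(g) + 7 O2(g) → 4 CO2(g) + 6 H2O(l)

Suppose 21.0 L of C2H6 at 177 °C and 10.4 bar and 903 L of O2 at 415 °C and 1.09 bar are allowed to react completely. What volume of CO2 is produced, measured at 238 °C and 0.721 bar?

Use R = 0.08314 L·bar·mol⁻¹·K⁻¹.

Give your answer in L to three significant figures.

579 L

n(C2H6) = PV/RT = (10.4 × 21.0) / (0.08314 × 450.15) = 5.836 mol
n(O2) = PV/RT = (1.09 × 903) / (0.08314 × 688.15) = 17.20 mol
For 5.836 mol C2H6, stoichiometry requires (7/2) × 5.836 = 20.43 mol O2; 17.20 mol is available, so O2 is limiting.
n(CO2) = (4/7) × 17.20 = 9.829 mol
V(CO2) = nRT/P = 9.829 × 0.08314 × 511.15 / 0.721 = 579.3 L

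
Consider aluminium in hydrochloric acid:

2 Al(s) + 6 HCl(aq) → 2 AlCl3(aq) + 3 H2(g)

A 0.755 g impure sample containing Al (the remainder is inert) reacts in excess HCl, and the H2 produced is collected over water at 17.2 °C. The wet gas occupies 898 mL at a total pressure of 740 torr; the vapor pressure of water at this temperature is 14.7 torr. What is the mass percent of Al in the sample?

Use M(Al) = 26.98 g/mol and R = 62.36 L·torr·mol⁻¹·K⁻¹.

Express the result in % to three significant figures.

P(H2) = 740 − 14.7 = 725.3 torr
n(H2) = PV/RT = (725.3 × 0.8980) / (62.36 × 290.35) = 0.03597 mol
n(Al) = (2/3) × 0.03597 = 0.02398 mol
m(Al) = 0.02398 × 26.98 = 0.6470 g
%Al = 0.6470 / 0.755 × 100 = 85.70%

85.7 %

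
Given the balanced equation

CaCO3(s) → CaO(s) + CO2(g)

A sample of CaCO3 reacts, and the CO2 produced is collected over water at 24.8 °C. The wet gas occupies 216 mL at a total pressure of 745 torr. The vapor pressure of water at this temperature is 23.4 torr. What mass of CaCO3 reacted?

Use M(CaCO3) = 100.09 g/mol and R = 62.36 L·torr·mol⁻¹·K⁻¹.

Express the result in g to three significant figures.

P(CO2) = 745 − 23.4 = 721.6 torr
n(CO2) = PV/RT = (721.6 × 0.2160) / (62.36 × 297.95) = 0.008389 mol
n(CaCO3) = (1/1) × 0.008389 = 0.008389 mol
m(CaCO3) = 0.008389 × 100.09 = 0.8397 g

0.840 g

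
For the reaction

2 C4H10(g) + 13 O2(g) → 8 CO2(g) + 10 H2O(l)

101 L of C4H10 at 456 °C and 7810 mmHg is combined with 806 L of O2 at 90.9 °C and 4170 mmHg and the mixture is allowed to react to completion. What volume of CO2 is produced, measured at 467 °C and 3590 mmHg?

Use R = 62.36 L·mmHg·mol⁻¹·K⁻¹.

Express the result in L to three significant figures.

892 L

n(C4H10) = PV/RT = (7810 × 101) / (62.36 × 729.15) = 17.35 mol
n(O2) = PV/RT = (4170 × 806) / (62.36 × 364.05) = 148.0 mol
For 17.35 mol C4H10, stoichiometry requires (13/2) × 17.35 = 112.8 mol O2; 148.0 mol is available, so C4H10 is limiting.
n(CO2) = (8/2) × 17.35 = 69.40 mol
V(CO2) = nRT/P = 69.40 × 62.36 × 740.15 / 3590 = 892.3 L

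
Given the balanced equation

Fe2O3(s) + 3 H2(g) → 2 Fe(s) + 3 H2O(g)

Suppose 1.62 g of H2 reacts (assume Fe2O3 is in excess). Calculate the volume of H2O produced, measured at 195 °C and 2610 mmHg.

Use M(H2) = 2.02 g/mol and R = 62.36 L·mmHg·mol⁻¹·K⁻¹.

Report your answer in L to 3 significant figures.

8.97 L

n(H2) = 1.620 / 2.02 = 0.8020 mol
n(H2O) = (3/3) × 0.8020 = 0.8020 mol
V = nRT/P = 0.8020 × 62.36 × 468.15 / 2610 = 8.971 L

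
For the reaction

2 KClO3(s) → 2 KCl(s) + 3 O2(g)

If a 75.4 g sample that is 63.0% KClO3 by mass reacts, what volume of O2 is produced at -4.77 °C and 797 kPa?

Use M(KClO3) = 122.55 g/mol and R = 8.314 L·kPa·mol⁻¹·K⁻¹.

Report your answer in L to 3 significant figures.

1.63 L

mass of KClO3 = 75.4 × 63.0/100 = 47.50 g
n(KClO3) = 47.50 / 122.55 = 0.3876 mol
n(O2) = (3/2) × 0.3876 = 0.5814 mol
V = nRT/P = 0.5814 × 8.314 × 268.38 / 797 = 1.628 L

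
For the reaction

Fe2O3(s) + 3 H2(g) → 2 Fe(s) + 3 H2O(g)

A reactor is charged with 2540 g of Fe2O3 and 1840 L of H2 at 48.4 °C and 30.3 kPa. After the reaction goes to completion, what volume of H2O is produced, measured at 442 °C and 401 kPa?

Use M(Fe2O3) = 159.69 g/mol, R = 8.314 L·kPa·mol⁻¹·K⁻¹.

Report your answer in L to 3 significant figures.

309 L

n(Fe2O3) = 2540 / 159.69 = 15.91 mol
n(H2) = PV/RT = (30.3 × 1840) / (8.314 × 321.55) = 20.85 mol
For 15.91 mol Fe2O3, stoichiometry requires (3/1) × 15.91 = 47.73 mol H2; 20.85 mol is available, so H2 is limiting.
n(H2O) = (3/3) × 20.85 = 20.85 mol
V(H2O) = nRT/P = 20.85 × 8.314 × 715.15 / 401 = 309.1 L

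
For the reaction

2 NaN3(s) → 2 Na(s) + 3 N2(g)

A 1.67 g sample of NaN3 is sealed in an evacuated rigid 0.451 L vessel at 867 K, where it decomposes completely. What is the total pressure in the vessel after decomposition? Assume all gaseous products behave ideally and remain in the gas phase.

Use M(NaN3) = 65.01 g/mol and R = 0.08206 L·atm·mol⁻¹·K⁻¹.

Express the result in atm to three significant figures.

6.08 atm

n(NaN3) = 1.67 / 65.01 = 0.02569 mol
n(gas produced) = (3/2) × 0.02569 = 0.03853 mol
P = nRT/V = 0.03853 × 0.08206 × 867 / 0.451 = 6.078 atm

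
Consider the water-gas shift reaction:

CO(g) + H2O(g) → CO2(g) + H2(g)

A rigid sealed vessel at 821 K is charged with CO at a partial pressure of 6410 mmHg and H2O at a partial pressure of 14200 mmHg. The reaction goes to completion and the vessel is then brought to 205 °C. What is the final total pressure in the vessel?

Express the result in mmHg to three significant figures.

12000 mmHg

At constant V, partial pressures at 821 K are proportional to moles, so apply stoichiometry directly to pressures.
P(H2O) required for 6410 mmHg of CO = (1/1) × 6410 = 6410 mmHg; available 14200 mmHg, so CO is limiting.
P(H2O) remaining = 14200 − (1/1) × 6410 = 7790 mmHg
P(gaseous products) = (1+1)/1 × 6410 = 12820 mmHg
P_total at 821 K = 7790 + 12820 = 20610 mmHg
Scaling to 205 °C: P = 20610 × 478.15/821 = 12000 mmHg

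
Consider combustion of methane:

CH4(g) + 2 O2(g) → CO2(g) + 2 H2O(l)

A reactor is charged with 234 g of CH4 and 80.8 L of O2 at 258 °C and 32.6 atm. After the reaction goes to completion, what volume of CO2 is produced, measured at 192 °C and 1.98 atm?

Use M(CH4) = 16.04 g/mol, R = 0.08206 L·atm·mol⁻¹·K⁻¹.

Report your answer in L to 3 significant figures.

n(CH4) = 234 / 16.04 = 14.59 mol
n(O2) = PV/RT = (32.6 × 80.8) / (0.08206 × 531.15) = 60.43 mol
For 14.59 mol CH4, stoichiometry requires (2/1) × 14.59 = 29.18 mol O2; 60.43 mol is available, so CH4 is limiting.
n(CO2) = (1/1) × 14.59 = 14.59 mol
V(CO2) = nRT/P = 14.59 × 0.08206 × 465.15 / 1.98 = 281.3 L

281 L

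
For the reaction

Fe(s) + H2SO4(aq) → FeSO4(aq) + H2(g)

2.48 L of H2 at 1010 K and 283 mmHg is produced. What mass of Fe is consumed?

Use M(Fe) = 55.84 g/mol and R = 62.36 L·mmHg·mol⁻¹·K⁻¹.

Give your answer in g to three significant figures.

n(H2) = PV/RT = (283 × 2.48) / (62.36 × 1010) = 0.01114 mol
n(Fe) = (1/1) × 0.01114 = 0.01114 mol
m(Fe) = 0.01114 × 55.84 = 0.6221 g

0.622 g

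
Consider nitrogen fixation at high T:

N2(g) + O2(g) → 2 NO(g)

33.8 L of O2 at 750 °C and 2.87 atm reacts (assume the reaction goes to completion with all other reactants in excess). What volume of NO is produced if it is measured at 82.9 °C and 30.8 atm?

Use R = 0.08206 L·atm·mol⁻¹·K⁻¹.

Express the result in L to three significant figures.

n(O2) = PV/RT = (2.87 × 33.8) / (0.08206 × 1023.15) = 1.155 mol
n(NO) = (2/1) × 1.155 = 2.310 mol
V = nRT/P = 2.310 × 0.08206 × 356.05 / 30.8 = 2.191 L

2.19 L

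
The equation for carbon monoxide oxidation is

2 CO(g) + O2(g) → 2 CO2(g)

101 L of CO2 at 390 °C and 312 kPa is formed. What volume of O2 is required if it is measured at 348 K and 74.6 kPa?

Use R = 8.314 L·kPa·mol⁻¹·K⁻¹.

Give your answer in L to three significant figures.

n(CO2) = PV/RT = (312 × 101) / (8.314 × 663.15) = 5.715 mol
n(O2) = (1/2) × 5.715 = 2.857 mol
V = nRT/P = 2.857 × 8.314 × 348 / 74.6 = 110.8 L

111 L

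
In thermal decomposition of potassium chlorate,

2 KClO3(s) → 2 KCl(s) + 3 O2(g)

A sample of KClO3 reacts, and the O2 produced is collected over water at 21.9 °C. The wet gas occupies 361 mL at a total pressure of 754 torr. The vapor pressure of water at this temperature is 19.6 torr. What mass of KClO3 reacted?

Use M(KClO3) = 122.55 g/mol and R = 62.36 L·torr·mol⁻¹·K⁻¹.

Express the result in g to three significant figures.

P(O2) = 754 − 19.6 = 734.4 torr
n(O2) = PV/RT = (734.4 × 0.3610) / (62.36 × 295.05) = 0.01441 mol
n(KClO3) = (2/3) × 0.01441 = 0.009607 mol
m(KClO3) = 0.009607 × 122.55 = 1.177 g

1.18 g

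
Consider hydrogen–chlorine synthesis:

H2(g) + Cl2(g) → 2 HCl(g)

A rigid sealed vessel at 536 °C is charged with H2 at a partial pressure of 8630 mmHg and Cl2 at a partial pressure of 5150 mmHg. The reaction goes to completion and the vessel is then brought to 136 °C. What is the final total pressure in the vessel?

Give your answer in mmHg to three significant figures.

6970 mmHg

At constant V, partial pressures at 536 °C are proportional to moles, so apply stoichiometry directly to pressures.
P(Cl2) required for 8630 mmHg of H2 = (1/1) × 8630 = 8630 mmHg; available 5150 mmHg, so Cl2 is limiting.
P(H2) remaining = 8630 − (1/1) × 5150 = 3480 mmHg
P(gaseous products) = (2)/1 × 5150 = 10300 mmHg
P_total at 536 °C = 3480 + 10300 = 13780 mmHg
Scaling to 136 °C: P = 13780 × 409.15/809.15 = 6968 mmHg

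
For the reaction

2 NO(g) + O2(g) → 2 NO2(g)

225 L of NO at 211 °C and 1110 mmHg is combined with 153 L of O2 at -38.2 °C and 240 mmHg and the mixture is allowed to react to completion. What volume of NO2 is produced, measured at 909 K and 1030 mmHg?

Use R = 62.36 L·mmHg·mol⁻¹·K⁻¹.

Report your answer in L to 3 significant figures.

n(NO) = PV/RT = (1110 × 225) / (62.36 × 484.15) = 8.272 mol
n(O2) = PV/RT = (240 × 153) / (62.36 × 234.95) = 2.506 mol
For 8.272 mol NO, stoichiometry requires (1/2) × 8.272 = 4.136 mol O2; 2.506 mol is available, so O2 is limiting.
n(NO2) = (2/1) × 2.506 = 5.012 mol
V(NO2) = nRT/P = 5.012 × 62.36 × 909 / 1030 = 275.8 L

276 L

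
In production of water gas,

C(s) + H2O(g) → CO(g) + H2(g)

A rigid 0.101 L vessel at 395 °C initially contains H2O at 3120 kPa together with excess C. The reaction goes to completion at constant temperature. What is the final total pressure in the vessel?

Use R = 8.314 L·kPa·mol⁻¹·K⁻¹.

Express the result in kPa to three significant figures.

Rigid vessel, constant T ⇒ P scales with total gas moles (1 → 2).
P_final = (2/1) × 3120 = 6240 kPa

6240 kPa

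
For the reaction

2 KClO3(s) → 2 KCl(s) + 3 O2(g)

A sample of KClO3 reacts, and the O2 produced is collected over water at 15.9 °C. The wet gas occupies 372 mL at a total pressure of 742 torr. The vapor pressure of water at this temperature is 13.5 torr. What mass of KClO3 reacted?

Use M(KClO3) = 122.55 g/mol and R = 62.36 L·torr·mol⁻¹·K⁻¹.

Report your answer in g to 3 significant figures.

1.23 g

P(O2) = 742 − 13.5 = 728.5 torr
n(O2) = PV/RT = (728.5 × 0.3720) / (62.36 × 289.05) = 0.01503 mol
n(KClO3) = (2/3) × 0.01503 = 0.01002 mol
m(KClO3) = 0.01002 × 122.55 = 1.228 g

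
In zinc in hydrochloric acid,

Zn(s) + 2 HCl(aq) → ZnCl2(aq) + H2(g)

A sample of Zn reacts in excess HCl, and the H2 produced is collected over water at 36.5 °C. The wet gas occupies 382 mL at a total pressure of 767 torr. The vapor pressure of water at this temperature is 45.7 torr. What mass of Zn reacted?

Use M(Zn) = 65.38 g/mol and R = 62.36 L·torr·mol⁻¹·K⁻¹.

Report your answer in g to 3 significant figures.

0.933 g

P(H2) = 767 − 45.7 = 721.3 torr
n(H2) = PV/RT = (721.3 × 0.3820) / (62.36 × 309.65) = 0.01427 mol
n(Zn) = (1/1) × 0.01427 = 0.01427 mol
m(Zn) = 0.01427 × 65.38 = 0.9330 g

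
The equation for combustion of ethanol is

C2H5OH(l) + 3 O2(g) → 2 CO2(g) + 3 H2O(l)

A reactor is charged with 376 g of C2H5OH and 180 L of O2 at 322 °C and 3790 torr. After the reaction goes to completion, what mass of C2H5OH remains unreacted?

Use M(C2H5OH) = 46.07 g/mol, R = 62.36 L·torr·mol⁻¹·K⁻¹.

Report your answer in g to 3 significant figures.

n(C2H5OH) = 376 / 46.07 = 8.161 mol
n(O2) = PV/RT = (3790 × 180) / (62.36 × 595.15) = 18.38 mol
For 8.161 mol C2H5OH, stoichiometry requires (3/1) × 8.161 = 24.48 mol O2; 18.38 mol is available, so O2 is limiting.
n(C2H5OH) consumed = (1/3) × 18.38 = 6.127 mol; remaining = 8.161 − 6.127 = 2.034 mol
m(C2H5OH) = 2.034 × 46.07 = 93.71 g

93.7 g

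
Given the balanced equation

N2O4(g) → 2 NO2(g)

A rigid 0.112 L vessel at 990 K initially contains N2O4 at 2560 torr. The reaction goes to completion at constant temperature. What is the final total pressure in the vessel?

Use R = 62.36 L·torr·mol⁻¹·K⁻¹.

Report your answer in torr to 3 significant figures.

At constant T and V, P ∝ n(gas): 1 mol gas → 2 mol gas.
P_final = (2/1) × 2560 = 5120 torr

5120 torr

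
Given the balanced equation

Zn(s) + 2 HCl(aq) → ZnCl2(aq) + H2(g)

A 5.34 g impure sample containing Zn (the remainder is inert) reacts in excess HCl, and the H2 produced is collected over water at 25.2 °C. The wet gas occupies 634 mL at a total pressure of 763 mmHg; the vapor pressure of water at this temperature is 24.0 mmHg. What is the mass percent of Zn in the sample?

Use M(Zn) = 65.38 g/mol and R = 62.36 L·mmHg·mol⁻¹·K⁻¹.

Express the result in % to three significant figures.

P(H2) = 763 − 24.0 = 739.0 mmHg
n(H2) = PV/RT = (739.0 × 0.6340) / (62.36 × 298.35) = 0.02518 mol
n(Zn) = (1/1) × 0.02518 = 0.02518 mol
m(Zn) = 0.02518 × 65.38 = 1.646 g
%Zn = 1.646 / 5.34 × 100 = 30.82%

30.8 %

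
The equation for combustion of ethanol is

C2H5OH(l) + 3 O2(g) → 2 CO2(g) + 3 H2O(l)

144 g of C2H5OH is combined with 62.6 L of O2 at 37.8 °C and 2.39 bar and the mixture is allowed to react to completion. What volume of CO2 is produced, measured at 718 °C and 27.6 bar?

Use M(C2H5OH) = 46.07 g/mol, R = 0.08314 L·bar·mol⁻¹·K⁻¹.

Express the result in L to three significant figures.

n(C2H5OH) = 144 / 46.07 = 3.126 mol
n(O2) = PV/RT = (2.39 × 62.6) / (0.08314 × 310.95) = 5.787 mol
For 3.126 mol C2H5OH, stoichiometry requires (3/1) × 3.126 = 9.378 mol O2; 5.787 mol is available, so O2 is limiting.
n(CO2) = (2/3) × 5.787 = 3.858 mol
V(CO2) = nRT/P = 3.858 × 0.08314 × 991.15 / 27.6 = 11.52 L

11.5 L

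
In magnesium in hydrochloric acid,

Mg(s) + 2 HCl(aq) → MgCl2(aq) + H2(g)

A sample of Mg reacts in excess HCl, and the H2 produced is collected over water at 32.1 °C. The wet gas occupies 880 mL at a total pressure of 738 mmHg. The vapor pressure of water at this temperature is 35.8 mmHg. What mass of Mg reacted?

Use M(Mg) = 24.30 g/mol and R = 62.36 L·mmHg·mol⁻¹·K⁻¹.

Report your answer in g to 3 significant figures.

P(H2) = 738 − 35.8 = 702.2 mmHg
n(H2) = PV/RT = (702.2 × 0.8800) / (62.36 × 305.25) = 0.03246 mol
n(Mg) = (1/1) × 0.03246 = 0.03246 mol
m(Mg) = 0.03246 × 24.30 = 0.7888 g

0.789 g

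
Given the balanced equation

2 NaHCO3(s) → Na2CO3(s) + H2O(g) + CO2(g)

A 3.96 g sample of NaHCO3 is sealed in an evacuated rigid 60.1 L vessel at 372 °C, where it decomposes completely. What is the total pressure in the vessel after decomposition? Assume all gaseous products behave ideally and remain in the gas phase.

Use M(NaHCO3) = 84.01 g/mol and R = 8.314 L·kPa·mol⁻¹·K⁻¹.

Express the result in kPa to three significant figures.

4.21 kPa

n(NaHCO3) = 3.96 / 84.01 = 0.04714 mol
n(gas produced) = (2/2) × 0.04714 = 0.04714 mol
P = nRT/V = 0.04714 × 8.314 × 645.15 / 60.1 = 4.207 kPa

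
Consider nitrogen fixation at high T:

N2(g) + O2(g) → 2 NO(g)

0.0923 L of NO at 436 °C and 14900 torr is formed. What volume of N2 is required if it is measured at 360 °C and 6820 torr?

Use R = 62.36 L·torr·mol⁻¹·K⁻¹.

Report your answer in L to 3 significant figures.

n(NO) = PV/RT = (14900 × 0.0923) / (62.36 × 709.15) = 0.03110 mol
n(N2) = (1/2) × 0.03110 = 0.01555 mol
V = nRT/P = 0.01555 × 62.36 × 633.15 / 6820 = 0.09002 L

0.0900 L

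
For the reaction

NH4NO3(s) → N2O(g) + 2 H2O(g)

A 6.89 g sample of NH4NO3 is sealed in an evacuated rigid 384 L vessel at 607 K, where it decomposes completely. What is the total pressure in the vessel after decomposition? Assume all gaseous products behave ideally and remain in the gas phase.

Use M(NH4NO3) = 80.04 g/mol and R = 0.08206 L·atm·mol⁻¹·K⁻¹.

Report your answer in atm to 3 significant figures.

0.0335 atm

n(NH4NO3) = 6.89 / 80.04 = 0.08608 mol
n(gas produced) = (3/1) × 0.08608 = 0.2582 mol
P = nRT/V = 0.2582 × 0.08206 × 607 / 384 = 0.03349 atm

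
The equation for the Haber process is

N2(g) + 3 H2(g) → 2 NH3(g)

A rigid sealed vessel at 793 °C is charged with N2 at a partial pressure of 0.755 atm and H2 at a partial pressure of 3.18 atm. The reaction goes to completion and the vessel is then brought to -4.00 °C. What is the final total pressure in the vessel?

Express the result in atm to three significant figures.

0.612 atm

Because the vessel is rigid and T is held at 793 °C, work the stoichiometry in partial pressures (P_i = n_iRT/V).
P(H2) required for 0.755 atm of N2 = (3/1) × 0.755 = 2.265 atm; available 3.18 atm, so N2 is limiting.
P(H2) remaining = 3.18 − (3/1) × 0.755 = 0.9150 atm
P(gaseous products) = (2)/1 × 0.755 = 1.510 atm
P_total at 793 °C = 0.9150 + 1.510 = 2.425 atm
Scaling to -4.00 °C: P = 2.425 × 269.15/1066.15 = 0.6122 atm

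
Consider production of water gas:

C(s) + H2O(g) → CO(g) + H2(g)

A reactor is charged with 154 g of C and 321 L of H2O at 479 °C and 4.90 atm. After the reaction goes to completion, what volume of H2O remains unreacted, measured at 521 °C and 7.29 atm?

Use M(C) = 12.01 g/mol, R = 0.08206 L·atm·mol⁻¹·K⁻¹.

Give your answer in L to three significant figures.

113 L

n(C) = 154 / 12.01 = 12.82 mol
n(H2O) = PV/RT = (4.90 × 321) / (0.08206 × 752.15) = 25.48 mol
For 12.82 mol C, stoichiometry requires (1/1) × 12.82 = 12.82 mol H2O; 25.48 mol is available, so C is limiting.
n(H2O) consumed = (1/1) × 12.82 = 12.82 mol; remaining = 25.48 − 12.82 = 12.66 mol
V(H2O) = nRT/P = 12.66 × 0.08206 × 794.15 / 7.29 = 113.2 L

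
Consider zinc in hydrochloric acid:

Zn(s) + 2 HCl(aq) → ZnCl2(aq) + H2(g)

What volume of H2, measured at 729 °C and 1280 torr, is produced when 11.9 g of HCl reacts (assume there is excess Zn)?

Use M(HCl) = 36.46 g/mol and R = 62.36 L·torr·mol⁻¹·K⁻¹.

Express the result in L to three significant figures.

7.97 L

n(HCl) = 11.90 / 36.46 = 0.3264 mol
n(H2) = (1/2) × 0.3264 = 0.1632 mol
V = nRT/P = 0.1632 × 62.36 × 1002.15 / 1280 = 7.968 L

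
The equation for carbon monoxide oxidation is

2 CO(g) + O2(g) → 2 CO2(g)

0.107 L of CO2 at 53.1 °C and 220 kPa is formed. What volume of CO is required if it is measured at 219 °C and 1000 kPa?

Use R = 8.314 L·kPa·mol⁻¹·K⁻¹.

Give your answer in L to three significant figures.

n(CO2) = PV/RT = (220 × 0.107) / (8.314 × 326.25) = 0.008679 mol
n(CO) = (2/2) × 0.008679 = 0.008679 mol
V = nRT/P = 0.008679 × 8.314 × 492.15 / 1000 = 0.03551 L

0.0355 L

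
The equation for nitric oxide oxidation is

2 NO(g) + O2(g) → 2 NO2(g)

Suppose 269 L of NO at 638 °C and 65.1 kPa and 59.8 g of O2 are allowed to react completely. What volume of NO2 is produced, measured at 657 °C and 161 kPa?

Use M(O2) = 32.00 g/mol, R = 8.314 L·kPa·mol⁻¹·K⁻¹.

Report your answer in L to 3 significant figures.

111 L

n(NO) = PV/RT = (65.1 × 269) / (8.314 × 911.15) = 2.312 mol
n(O2) = 59.8 / 32.00 = 1.869 mol
For 2.312 mol NO, stoichiometry requires (1/2) × 2.312 = 1.156 mol O2; 1.869 mol is available, so NO is limiting.
n(NO2) = (2/2) × 2.312 = 2.312 mol
V(NO2) = nRT/P = 2.312 × 8.314 × 930.15 / 161 = 111.1 L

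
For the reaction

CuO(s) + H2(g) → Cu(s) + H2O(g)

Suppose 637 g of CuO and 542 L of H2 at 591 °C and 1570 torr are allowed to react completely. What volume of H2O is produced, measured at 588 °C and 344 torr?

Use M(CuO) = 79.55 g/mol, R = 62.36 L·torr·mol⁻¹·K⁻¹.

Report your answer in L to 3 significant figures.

1250 L

n(CuO) = 637 / 79.55 = 8.008 mol
n(H2) = PV/RT = (1570 × 542) / (62.36 × 864.15) = 15.79 mol
For 8.008 mol CuO, stoichiometry requires (1/1) × 8.008 = 8.008 mol H2; 15.79 mol is available, so CuO is limiting.
n(H2O) = (1/1) × 8.008 = 8.008 mol
V(H2O) = nRT/P = 8.008 × 62.36 × 861.15 / 344 = 1250 L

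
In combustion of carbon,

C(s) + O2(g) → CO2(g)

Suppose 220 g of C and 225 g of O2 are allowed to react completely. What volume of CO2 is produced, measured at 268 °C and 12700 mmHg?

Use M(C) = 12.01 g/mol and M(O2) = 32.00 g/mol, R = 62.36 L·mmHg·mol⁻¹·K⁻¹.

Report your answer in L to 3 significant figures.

18.7 L

n(C) = 220 / 12.01 = 18.32 mol
n(O2) = 225 / 32.00 = 7.031 mol
For 18.32 mol C, stoichiometry requires (1/1) × 18.32 = 18.32 mol O2; 7.031 mol is available, so O2 is limiting.
n(CO2) = (1/1) × 7.031 = 7.031 mol
V(CO2) = nRT/P = 7.031 × 62.36 × 541.15 / 12700 = 18.68 L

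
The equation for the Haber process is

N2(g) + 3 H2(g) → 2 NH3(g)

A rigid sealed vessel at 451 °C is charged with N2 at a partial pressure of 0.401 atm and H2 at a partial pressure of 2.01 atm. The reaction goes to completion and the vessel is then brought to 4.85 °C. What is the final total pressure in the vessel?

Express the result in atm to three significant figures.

Because the vessel is rigid and T is held at 451 °C, work the stoichiometry in partial pressures (P_i = n_iRT/V).
P(H2) required for 0.401 atm of N2 = (3/1) × 0.401 = 1.203 atm; available 2.01 atm, so N2 is limiting.
P(H2) remaining = 2.01 − (3/1) × 0.401 = 0.8070 atm
P(gaseous products) = (2)/1 × 0.401 = 0.8020 atm
P_total at 451 °C = 0.8070 + 0.8020 = 1.609 atm
Scaling to 4.85 °C: P = 1.609 × 278/724.15 = 0.6177 atm

0.618 atm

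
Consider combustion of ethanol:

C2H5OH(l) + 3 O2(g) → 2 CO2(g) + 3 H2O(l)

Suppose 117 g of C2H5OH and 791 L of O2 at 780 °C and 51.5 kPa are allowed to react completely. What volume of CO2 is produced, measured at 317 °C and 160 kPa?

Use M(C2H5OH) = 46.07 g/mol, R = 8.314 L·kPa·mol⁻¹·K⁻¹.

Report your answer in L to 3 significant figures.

95.1 L

n(C2H5OH) = 117 / 46.07 = 2.540 mol
n(O2) = PV/RT = (51.5 × 791) / (8.314 × 1053.15) = 4.652 mol
For 2.540 mol C2H5OH, stoichiometry requires (3/1) × 2.540 = 7.620 mol O2; 4.652 mol is available, so O2 is limiting.
n(CO2) = (2/3) × 4.652 = 3.101 mol
V(CO2) = nRT/P = 3.101 × 8.314 × 590.15 / 160 = 95.09 L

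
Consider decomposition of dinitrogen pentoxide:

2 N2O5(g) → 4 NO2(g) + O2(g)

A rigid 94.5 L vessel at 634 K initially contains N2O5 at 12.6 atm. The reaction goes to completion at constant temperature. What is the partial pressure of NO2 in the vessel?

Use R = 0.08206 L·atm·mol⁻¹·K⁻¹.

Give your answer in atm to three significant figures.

n(N2O5)₀ = PV/RT = (12.6 × 94.5) / (0.08206 × 634) = 22.89 mol
n(NO2) = (4/2) × 22.89 = 45.78 mol
P(NO2) = nRT/V = 45.78 × 0.08206 × 634 / 94.5 = 25.20 atm

25.2 atm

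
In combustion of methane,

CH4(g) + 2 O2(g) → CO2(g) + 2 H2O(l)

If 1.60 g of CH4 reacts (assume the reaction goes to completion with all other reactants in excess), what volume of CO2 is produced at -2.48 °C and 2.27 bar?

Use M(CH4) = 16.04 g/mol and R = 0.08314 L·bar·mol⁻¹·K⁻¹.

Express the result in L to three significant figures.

n(CH4) = 1.600 / 16.04 = 0.09975 mol
n(CO2) = (1/1) × 0.09975 = 0.09975 mol
V = nRT/P = 0.09975 × 0.08314 × 270.67 / 2.27 = 0.9889 L

0.989 L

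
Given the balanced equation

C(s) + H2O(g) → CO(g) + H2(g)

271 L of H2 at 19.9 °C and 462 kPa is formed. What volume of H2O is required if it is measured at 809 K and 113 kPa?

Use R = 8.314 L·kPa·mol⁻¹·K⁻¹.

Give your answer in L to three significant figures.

n(H2) = PV/RT = (462 × 271) / (8.314 × 293.05) = 51.39 mol
n(H2O) = (1/1) × 51.39 = 51.39 mol
V = nRT/P = 51.39 × 8.314 × 809 / 113 = 3059 L

3060 L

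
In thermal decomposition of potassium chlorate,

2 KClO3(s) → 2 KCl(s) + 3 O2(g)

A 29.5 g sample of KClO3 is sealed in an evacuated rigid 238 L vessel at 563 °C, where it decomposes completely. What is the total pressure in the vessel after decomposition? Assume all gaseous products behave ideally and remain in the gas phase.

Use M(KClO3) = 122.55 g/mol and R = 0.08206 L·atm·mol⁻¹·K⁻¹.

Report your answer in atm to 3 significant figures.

n(KClO3) = 29.5 / 122.55 = 0.2407 mol
n(gas produced) = (3/2) × 0.2407 = 0.3610 mol
P = nRT/V = 0.3610 × 0.08206 × 836.15 / 238 = 0.1041 atm

0.104 atm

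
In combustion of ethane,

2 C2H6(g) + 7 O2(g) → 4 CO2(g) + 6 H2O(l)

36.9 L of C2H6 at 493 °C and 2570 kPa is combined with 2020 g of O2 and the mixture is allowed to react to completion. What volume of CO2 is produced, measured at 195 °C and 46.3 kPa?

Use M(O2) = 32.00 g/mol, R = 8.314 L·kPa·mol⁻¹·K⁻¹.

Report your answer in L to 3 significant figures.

2500 L

n(C2H6) = PV/RT = (2570 × 36.9) / (8.314 × 766.15) = 14.89 mol
n(O2) = 2020 / 32.00 = 63.12 mol
For 14.89 mol C2H6, stoichiometry requires (7/2) × 14.89 = 52.12 mol O2; 63.12 mol is available, so C2H6 is limiting.
n(CO2) = (4/2) × 14.89 = 29.78 mol
V(CO2) = nRT/P = 29.78 × 8.314 × 468.15 / 46.3 = 2503 L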